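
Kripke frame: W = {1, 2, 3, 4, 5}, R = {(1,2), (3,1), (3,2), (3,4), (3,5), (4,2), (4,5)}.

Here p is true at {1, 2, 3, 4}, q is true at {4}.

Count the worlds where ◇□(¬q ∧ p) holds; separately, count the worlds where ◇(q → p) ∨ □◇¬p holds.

3 and 5

For ◇□(¬q ∧ p):
1: successors {2}; □(¬q ∧ p) there: 2:T. ✓
2: no successors, so ◇□(¬q ∧ p) fails. ✗
3: successors {1, 2, 4, 5}; □(¬q ∧ p) there: 1:T, 2:T, 4:F, 5:T. ✓
4: successors {2, 5}; □(¬q ∧ p) there: 2:T, 5:T. ✓
5: no successors, so ◇□(¬q ∧ p) fails. ✗
— 3 worlds.
For ◇(q → p) ∨ □◇¬p:
1: ◇(q → p) is T, □◇¬p is F. ✓
2: ◇(q → p) is F, □◇¬p is T. ✓
3: ◇(q → p) is T, □◇¬p is F. ✓
4: ◇(q → p) is T, □◇¬p is F. ✓
5: ◇(q → p) is F, □◇¬p is T. ✓
— 5 worlds.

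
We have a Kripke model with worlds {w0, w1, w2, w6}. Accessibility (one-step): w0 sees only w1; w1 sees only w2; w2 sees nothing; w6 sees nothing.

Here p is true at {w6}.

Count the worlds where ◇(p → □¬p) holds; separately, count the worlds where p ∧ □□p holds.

2 and 1

For ◇(p → □¬p):
w0: successors {w1}; p → □¬p there: w1:T. ✓
w1: successors {w2}; p → □¬p there: w2:T. ✓
w2: no successors, so ◇(p → □¬p) fails. ✗
w6: no successors, so ◇(p → □¬p) fails. ✗
— 2 worlds.
For p ∧ □□p:
w0: p is F, □□p is F. ✗
w1: p is F, □□p is T. ✗
w2: p is F, □□p is T. ✗
w6: p is T, □□p is T. ✓
— 1 world.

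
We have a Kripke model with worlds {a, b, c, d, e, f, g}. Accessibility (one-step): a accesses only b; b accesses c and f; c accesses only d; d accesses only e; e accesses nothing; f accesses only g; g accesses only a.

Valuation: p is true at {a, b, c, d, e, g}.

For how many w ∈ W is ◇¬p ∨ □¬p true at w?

a: ◇¬p is F, □¬p is F. ✗
b: ◇¬p is T, □¬p is F. ✓
c: ◇¬p is F, □¬p is F. ✗
d: ◇¬p is F, □¬p is F. ✗
e: ◇¬p is F, □¬p is T. ✓
f: ◇¬p is F, □¬p is F. ✗
g: ◇¬p is F, □¬p is F. ✗
Satisfying worlds: {b, e}.

2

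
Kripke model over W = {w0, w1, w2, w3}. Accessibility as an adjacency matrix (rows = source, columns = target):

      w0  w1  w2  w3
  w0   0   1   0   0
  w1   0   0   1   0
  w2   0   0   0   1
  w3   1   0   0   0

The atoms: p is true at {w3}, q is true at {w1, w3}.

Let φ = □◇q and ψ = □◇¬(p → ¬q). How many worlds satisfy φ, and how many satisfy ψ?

2 and 1

For □◇q:
w0: successors {w1}; ◇q there: w1:F. ✗
w1: successors {w2}; ◇q there: w2:T. ✓
w2: successors {w3}; ◇q there: w3:F. ✗
w3: successors {w0}; ◇q there: w0:T. ✓
— 2 worlds.
For □◇¬(p → ¬q):
w0: successors {w1}; ◇¬(p → ¬q) there: w1:F. ✗
w1: successors {w2}; ◇¬(p → ¬q) there: w2:T. ✓
w2: successors {w3}; ◇¬(p → ¬q) there: w3:F. ✗
w3: successors {w0}; ◇¬(p → ¬q) there: w0:F. ✗
— 1 world.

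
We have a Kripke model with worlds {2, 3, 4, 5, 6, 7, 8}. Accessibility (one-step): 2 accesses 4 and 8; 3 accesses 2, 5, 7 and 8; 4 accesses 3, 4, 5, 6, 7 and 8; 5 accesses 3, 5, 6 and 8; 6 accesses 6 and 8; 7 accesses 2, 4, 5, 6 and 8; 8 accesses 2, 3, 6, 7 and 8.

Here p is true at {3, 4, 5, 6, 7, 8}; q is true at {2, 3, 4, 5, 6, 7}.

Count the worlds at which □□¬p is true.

2: successors {4, 8}; □¬p there: 4:F, 8:F. ✗
3: successors {2, 5, 7, 8}; □¬p there: 2:F, 5:F, 7:F, 8:F. ✗
4: successors {3, 4, 5, 6, 7, 8}; □¬p there: 3:F, 4:F, 5:F, 6:F, 7:F, 8:F. ✗
5: successors {3, 5, 6, 8}; □¬p there: 3:F, 5:F, 6:F, 8:F. ✗
6: successors {6, 8}; □¬p there: 6:F, 8:F. ✗
7: successors {2, 4, 5, 6, 8}; □¬p there: 2:F, 4:F, 5:F, 6:F, 8:F. ✗
8: successors {2, 3, 6, 7, 8}; □¬p there: 2:F, 3:F, 6:F, 7:F, 8:F. ✗
Satisfying worlds: ∅.

0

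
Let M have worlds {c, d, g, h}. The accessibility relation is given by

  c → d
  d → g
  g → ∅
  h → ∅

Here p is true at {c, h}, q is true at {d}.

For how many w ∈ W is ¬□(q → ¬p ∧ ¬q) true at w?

c: □(q → ¬p ∧ ¬q) is F. ✓
d: □(q → ¬p ∧ ¬q) is T. ✗
g: □(q → ¬p ∧ ¬q) is T. ✗
h: □(q → ¬p ∧ ¬q) is T. ✗
Satisfying worlds: {c}.

1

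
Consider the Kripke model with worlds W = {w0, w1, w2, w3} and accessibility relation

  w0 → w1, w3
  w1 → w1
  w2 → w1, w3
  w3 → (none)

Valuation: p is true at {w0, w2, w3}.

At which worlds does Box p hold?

w0: successors {w1, w3}; p there: w1:F, w3:T. ✗
w1: successors {w1}; p there: w1:F. ✗
w2: successors {w1, w3}; p there: w1:F, w3:T. ✗
w3: no successors, so Box p holds vacuously. ✓

{w3}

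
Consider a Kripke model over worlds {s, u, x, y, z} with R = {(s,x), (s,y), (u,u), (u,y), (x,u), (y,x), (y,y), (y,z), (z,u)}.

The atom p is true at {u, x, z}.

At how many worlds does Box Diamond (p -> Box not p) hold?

3

s: successors {x, y}; Diamond (p -> Box not p) there: x:F, y:T. ✗
u: successors {u, y}; Diamond (p -> Box not p) there: u:T, y:T. ✓
x: successors {u}; Diamond (p -> Box not p) there: u:T. ✓
y: successors {x, y, z}; Diamond (p -> Box not p) there: x:F, y:T, z:F. ✗
z: successors {u}; Diamond (p -> Box not p) there: u:T. ✓
Satisfying worlds: {u, x, z}.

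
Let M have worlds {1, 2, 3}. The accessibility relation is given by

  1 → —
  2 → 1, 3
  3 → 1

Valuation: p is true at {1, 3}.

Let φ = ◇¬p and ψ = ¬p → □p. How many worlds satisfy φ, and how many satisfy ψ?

For ◇¬p:
1: no successors, so ◇¬p fails. ✗
2: successors {1, 3}; ¬p there: 1:F, 3:F. ✗
3: successors {1}; ¬p there: 1:F. ✗
— 0 worlds.
For ¬p → □p:
1: ¬p is F, □p is T. ✓
2: ¬p is T, □p is T. ✓
3: ¬p is F, □p is T. ✓
— 3 worlds.

0 and 3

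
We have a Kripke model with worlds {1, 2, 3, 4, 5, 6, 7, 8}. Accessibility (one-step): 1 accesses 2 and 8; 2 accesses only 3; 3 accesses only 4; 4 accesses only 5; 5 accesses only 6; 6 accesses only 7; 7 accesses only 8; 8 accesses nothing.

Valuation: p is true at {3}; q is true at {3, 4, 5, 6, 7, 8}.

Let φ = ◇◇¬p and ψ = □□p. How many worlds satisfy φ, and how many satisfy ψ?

For ◇◇¬p:
1: successors {2, 8}; ◇¬p there: 2:F, 8:F. ✗
2: successors {3}; ◇¬p there: 3:T. ✓
3: successors {4}; ◇¬p there: 4:T. ✓
4: successors {5}; ◇¬p there: 5:T. ✓
5: successors {6}; ◇¬p there: 6:T. ✓
6: successors {7}; ◇¬p there: 7:T. ✓
7: successors {8}; ◇¬p there: 8:F. ✗
8: no successors, so ◇◇¬p fails. ✗
— 5 worlds.
For □□p:
1: successors {2, 8}; □p there: 2:T, 8:T. ✓
2: successors {3}; □p there: 3:F. ✗
3: successors {4}; □p there: 4:F. ✗
4: successors {5}; □p there: 5:F. ✗
5: successors {6}; □p there: 6:F. ✗
6: successors {7}; □p there: 7:F. ✗
7: successors {8}; □p there: 8:T. ✓
8: no successors, so □□p holds vacuously. ✓
— 3 worlds.

5 and 3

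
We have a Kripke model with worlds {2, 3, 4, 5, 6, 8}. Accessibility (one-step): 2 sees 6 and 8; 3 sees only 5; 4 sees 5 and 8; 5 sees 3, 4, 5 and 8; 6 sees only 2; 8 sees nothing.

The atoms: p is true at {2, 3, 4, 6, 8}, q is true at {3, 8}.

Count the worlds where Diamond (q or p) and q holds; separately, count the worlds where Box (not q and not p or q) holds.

For Diamond (q or p) and q:
2: Diamond (q or p) is T, q is F. ✗
3: Diamond (q or p) is F, q is T. ✗
4: Diamond (q or p) is T, q is F. ✗
5: Diamond (q or p) is T, q is F. ✗
6: Diamond (q or p) is T, q is F. ✗
8: Diamond (q or p) is F, q is T. ✗
— 0 worlds.
For Box (not q and not p or q):
2: successors {6, 8}; not q and not p or q there: 6:F, 8:T. ✗
3: successors {5}; not q and not p or q there: 5:T. ✓
4: successors {5, 8}; not q and not p or q there: 5:T, 8:T. ✓
5: successors {3, 4, 5, 8}; not q and not p or q there: 3:T, 4:F, 5:T, 8:T. ✗
6: successors {2}; not q and not p or q there: 2:F. ✗
8: no successors, so Box (not q and not p or q) holds vacuously. ✓
— 3 worlds.

0 and 3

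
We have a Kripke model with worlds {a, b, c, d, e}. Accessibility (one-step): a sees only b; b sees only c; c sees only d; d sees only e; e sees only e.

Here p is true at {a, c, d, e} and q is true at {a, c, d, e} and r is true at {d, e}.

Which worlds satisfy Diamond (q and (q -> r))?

{c, d, e}

a: successors {b}; q and (q -> r) there: b:F. ✗
b: successors {c}; q and (q -> r) there: c:F. ✗
c: successors {d}; q and (q -> r) there: d:T. ✓
d: successors {e}; q and (q -> r) there: e:T. ✓
e: successors {e}; q and (q -> r) there: e:T. ✓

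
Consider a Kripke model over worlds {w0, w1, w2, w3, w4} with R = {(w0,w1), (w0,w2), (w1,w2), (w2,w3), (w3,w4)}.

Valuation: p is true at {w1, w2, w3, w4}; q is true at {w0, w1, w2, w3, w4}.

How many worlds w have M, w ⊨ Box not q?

1

w0: successors {w1, w2}; not q there: w1:F, w2:F. ✗
w1: successors {w2}; not q there: w2:F. ✗
w2: successors {w3}; not q there: w3:F. ✗
w3: successors {w4}; not q there: w4:F. ✗
w4: no successors, so Box not q holds vacuously. ✓
Satisfying worlds: {w4}.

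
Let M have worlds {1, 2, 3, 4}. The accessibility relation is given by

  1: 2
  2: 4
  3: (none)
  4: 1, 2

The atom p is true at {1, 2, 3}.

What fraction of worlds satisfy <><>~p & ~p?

1/4

1: <><>~p is T, ~p is F. ✗
2: <><>~p is F, ~p is F. ✗
3: <><>~p is F, ~p is F. ✗
4: <><>~p is T, ~p is T. ✓
That's 1 of 4 worlds, so 1/4.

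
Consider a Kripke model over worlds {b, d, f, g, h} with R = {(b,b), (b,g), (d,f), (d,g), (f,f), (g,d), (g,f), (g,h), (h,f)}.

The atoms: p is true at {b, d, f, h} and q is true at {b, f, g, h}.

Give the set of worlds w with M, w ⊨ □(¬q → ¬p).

b: successors {b, g}; ¬q → ¬p there: b:T, g:T. ✓
d: successors {f, g}; ¬q → ¬p there: f:T, g:T. ✓
f: successors {f}; ¬q → ¬p there: f:T. ✓
g: successors {d, f, h}; ¬q → ¬p there: d:F, f:T, h:T. ✗
h: successors {f}; ¬q → ¬p there: f:T. ✓

{b, d, f, h}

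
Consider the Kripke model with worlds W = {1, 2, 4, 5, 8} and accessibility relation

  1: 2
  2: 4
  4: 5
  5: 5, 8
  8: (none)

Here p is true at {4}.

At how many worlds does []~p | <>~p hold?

1: []~p is T, <>~p is T. ✓
2: []~p is F, <>~p is F. ✗
4: []~p is T, <>~p is T. ✓
5: []~p is T, <>~p is T. ✓
8: []~p is T, <>~p is F. ✓
Satisfying worlds: {1, 4, 5, 8}.

4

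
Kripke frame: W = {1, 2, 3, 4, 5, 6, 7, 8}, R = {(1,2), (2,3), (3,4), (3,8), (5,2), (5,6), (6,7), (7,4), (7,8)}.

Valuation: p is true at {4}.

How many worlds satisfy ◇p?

1: successors {2}; p there: 2:F. ✗
2: successors {3}; p there: 3:F. ✗
3: successors {4, 8}; p there: 4:T, 8:F. ✓
4: no successors, so ◇p fails. ✗
5: successors {2, 6}; p there: 2:F, 6:F. ✗
6: successors {7}; p there: 7:F. ✗
7: successors {4, 8}; p there: 4:T, 8:F. ✓
8: no successors, so ◇p fails. ✗
Satisfying worlds: {3, 7}.

2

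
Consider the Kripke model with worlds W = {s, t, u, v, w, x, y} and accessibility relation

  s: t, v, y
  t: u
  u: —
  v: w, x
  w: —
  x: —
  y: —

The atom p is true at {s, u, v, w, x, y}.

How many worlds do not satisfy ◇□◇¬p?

4

s: successors {t, v, y}; □◇¬p there: t:F, v:F, y:T. ✓
t: successors {u}; □◇¬p there: u:T. ✓
u: no successors, so ◇□◇¬p fails. ✗
v: successors {w, x}; □◇¬p there: w:T, x:T. ✓
w: no successors, so ◇□◇¬p fails. ✗
x: no successors, so ◇□◇¬p fails. ✗
y: no successors, so ◇□◇¬p fails. ✗
Satisfying worlds: {s, t, v}.
So ◇□◇¬p fails at the other 4 worlds.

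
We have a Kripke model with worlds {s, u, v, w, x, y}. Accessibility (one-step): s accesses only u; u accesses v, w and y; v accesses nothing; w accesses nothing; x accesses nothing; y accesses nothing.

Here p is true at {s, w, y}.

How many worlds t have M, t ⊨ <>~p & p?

1

s: <>~p is T, p is T. ✓
u: <>~p is T, p is F. ✗
v: <>~p is F, p is F. ✗
w: <>~p is F, p is T. ✗
x: <>~p is F, p is F. ✗
y: <>~p is F, p is T. ✗
Satisfying worlds: {s}.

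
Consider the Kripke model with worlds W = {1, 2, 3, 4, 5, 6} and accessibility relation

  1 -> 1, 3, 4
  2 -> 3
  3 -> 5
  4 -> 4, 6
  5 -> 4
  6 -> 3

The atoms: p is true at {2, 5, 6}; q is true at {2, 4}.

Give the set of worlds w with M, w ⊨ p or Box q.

{2, 5, 6}

1: p is F, Box q is F. ✗
2: p is T, Box q is F. ✓
3: p is F, Box q is F. ✗
4: p is F, Box q is F. ✗
5: p is T, Box q is T. ✓
6: p is T, Box q is F. ✓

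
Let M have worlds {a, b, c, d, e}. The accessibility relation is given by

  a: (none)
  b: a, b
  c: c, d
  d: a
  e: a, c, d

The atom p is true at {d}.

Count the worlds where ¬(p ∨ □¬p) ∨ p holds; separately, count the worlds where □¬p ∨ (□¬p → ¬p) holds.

3 and 5

For ¬(p ∨ □¬p) ∨ p:
a: ¬(p ∨ □¬p) is F, p is F. ✗
b: ¬(p ∨ □¬p) is F, p is F. ✗
c: ¬(p ∨ □¬p) is T, p is F. ✓
d: ¬(p ∨ □¬p) is F, p is T. ✓
e: ¬(p ∨ □¬p) is T, p is F. ✓
— 3 worlds.
For □¬p ∨ (□¬p → ¬p):
a: □¬p is T, □¬p → ¬p is T. ✓
b: □¬p is T, □¬p → ¬p is T. ✓
c: □¬p is F, □¬p → ¬p is T. ✓
d: □¬p is T, □¬p → ¬p is F. ✓
e: □¬p is F, □¬p → ¬p is T. ✓
— 5 worlds.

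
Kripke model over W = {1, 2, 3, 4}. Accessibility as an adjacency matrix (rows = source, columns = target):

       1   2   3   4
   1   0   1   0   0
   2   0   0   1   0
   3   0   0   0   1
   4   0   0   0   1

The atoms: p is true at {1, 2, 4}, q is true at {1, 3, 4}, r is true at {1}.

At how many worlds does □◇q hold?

1: successors {2}; ◇q there: 2:T. ✓
2: successors {3}; ◇q there: 3:T. ✓
3: successors {4}; ◇q there: 4:T. ✓
4: successors {4}; ◇q there: 4:T. ✓
Satisfying worlds: {1, 2, 3, 4}.

4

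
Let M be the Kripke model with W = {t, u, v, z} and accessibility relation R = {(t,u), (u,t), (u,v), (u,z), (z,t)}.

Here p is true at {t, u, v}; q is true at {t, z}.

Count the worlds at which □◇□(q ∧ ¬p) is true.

2

t: successors {u}; ◇□(q ∧ ¬p) there: u:T. ✓
u: successors {t, v, z}; ◇□(q ∧ ¬p) there: t:F, v:F, z:F. ✗
v: no successors, so □◇□(q ∧ ¬p) holds vacuously. ✓
z: successors {t}; ◇□(q ∧ ¬p) there: t:F. ✗
Satisfying worlds: {t, v}.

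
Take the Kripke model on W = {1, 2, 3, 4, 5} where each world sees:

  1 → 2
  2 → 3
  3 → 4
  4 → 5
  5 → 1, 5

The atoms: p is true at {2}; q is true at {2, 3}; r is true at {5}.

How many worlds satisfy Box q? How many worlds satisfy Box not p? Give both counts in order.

2 and 4

For Box q:
1: successors {2}; q there: 2:T. ✓
2: successors {3}; q there: 3:T. ✓
3: successors {4}; q there: 4:F. ✗
4: successors {5}; q there: 5:F. ✗
5: successors {1, 5}; q there: 1:F, 5:F. ✗
— 2 worlds.
For Box not p:
1: successors {2}; not p there: 2:F. ✗
2: successors {3}; not p there: 3:T. ✓
3: successors {4}; not p there: 4:T. ✓
4: successors {5}; not p there: 5:T. ✓
5: successors {1, 5}; not p there: 1:T, 5:T. ✓
— 4 worlds.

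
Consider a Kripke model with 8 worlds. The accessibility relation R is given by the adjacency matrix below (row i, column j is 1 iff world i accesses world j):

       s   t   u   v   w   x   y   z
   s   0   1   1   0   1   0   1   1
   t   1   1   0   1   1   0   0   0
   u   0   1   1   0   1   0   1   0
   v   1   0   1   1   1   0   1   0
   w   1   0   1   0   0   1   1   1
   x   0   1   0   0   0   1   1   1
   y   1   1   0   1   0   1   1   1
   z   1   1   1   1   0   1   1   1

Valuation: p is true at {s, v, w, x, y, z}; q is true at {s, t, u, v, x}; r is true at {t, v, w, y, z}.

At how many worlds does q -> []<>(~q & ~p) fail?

s: q is T, []<>(~q & ~p) is F. ✗
t: q is T, []<>(~q & ~p) is F. ✗
u: q is T, []<>(~q & ~p) is F. ✗
v: q is T, []<>(~q & ~p) is F. ✗
w: q is F, []<>(~q & ~p) is F. ✓
x: q is T, []<>(~q & ~p) is F. ✗
y: q is F, []<>(~q & ~p) is F. ✓
z: q is F, []<>(~q & ~p) is F. ✓
Satisfying worlds: {w, y, z}.
So q -> []<>(~q & ~p) fails at the other 5 worlds.

5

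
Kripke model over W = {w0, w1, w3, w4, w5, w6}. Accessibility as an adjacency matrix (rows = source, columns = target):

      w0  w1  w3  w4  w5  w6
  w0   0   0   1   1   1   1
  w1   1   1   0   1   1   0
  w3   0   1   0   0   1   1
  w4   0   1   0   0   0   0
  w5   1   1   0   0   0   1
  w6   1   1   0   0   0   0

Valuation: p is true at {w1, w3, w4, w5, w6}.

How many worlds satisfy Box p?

w0: successors {w3, w4, w5, w6}; p there: w3:T, w4:T, w5:T, w6:T. ✓
w1: successors {w0, w1, w4, w5}; p there: w0:F, w1:T, w4:T, w5:T. ✗
w3: successors {w1, w5, w6}; p there: w1:T, w5:T, w6:T. ✓
w4: successors {w1}; p there: w1:T. ✓
w5: successors {w0, w1, w6}; p there: w0:F, w1:T, w6:T. ✗
w6: successors {w0, w1}; p there: w0:F, w1:T. ✗
Satisfying worlds: {w0, w3, w4}.

3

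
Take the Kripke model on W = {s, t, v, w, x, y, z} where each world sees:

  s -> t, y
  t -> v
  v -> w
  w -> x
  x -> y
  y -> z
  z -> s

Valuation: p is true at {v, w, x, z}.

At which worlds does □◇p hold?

{s, t, v, x}

s: successors {t, y}; ◇p there: t:T, y:T. ✓
t: successors {v}; ◇p there: v:T. ✓
v: successors {w}; ◇p there: w:T. ✓
w: successors {x}; ◇p there: x:F. ✗
x: successors {y}; ◇p there: y:T. ✓
y: successors {z}; ◇p there: z:F. ✗
z: successors {s}; ◇p there: s:F. ✗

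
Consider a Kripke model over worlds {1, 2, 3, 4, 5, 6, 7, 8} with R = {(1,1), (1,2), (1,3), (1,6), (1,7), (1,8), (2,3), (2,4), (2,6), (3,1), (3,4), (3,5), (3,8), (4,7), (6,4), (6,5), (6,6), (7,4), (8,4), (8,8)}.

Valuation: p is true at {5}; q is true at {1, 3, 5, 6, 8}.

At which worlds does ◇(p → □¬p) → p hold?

{5}

1: ◇(p → □¬p) is T, p is F. ✗
2: ◇(p → □¬p) is T, p is F. ✗
3: ◇(p → □¬p) is T, p is F. ✗
4: ◇(p → □¬p) is T, p is F. ✗
5: ◇(p → □¬p) is F, p is T. ✓
6: ◇(p → □¬p) is T, p is F. ✗
7: ◇(p → □¬p) is T, p is F. ✗
8: ◇(p → □¬p) is T, p is F. ✗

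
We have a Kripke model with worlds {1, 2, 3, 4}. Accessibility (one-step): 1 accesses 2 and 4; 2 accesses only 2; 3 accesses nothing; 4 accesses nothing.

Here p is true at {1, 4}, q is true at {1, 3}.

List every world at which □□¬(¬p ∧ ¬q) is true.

1: successors {2, 4}; □¬(¬p ∧ ¬q) there: 2:F, 4:T. ✗
2: successors {2}; □¬(¬p ∧ ¬q) there: 2:F. ✗
3: no successors, so □□¬(¬p ∧ ¬q) holds vacuously. ✓
4: no successors, so □□¬(¬p ∧ ¬q) holds vacuously. ✓

{3, 4}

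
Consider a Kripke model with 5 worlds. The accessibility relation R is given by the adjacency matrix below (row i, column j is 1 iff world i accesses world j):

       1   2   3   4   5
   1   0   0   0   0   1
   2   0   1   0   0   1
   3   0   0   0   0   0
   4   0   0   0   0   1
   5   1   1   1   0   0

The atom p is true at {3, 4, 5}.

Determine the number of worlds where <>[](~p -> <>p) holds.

1: successors {5}; [](~p -> <>p) there: 5:T. ✓
2: successors {2, 5}; [](~p -> <>p) there: 2:T, 5:T. ✓
3: no successors, so <>[](~p -> <>p) fails. ✗
4: successors {5}; [](~p -> <>p) there: 5:T. ✓
5: successors {1, 2, 3}; [](~p -> <>p) there: 1:T, 2:T, 3:T. ✓
Satisfying worlds: {1, 2, 4, 5}.

4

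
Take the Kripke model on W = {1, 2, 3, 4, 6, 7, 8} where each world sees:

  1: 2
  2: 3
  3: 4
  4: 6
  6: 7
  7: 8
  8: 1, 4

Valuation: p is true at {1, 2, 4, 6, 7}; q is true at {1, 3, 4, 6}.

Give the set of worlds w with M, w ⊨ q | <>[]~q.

1: q is T, <>[]~q is F. ✓
2: q is F, <>[]~q is F. ✗
3: q is T, <>[]~q is F. ✓
4: q is T, <>[]~q is T. ✓
6: q is T, <>[]~q is T. ✓
7: q is F, <>[]~q is F. ✗
8: q is F, <>[]~q is T. ✓

{1, 3, 4, 6, 8}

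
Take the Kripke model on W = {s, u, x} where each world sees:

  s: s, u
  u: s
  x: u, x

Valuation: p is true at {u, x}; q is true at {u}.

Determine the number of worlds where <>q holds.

2

s: successors {s, u}; q there: s:F, u:T. ✓
u: successors {s}; q there: s:F. ✗
x: successors {u, x}; q there: u:T, x:F. ✓
Satisfying worlds: {s, x}.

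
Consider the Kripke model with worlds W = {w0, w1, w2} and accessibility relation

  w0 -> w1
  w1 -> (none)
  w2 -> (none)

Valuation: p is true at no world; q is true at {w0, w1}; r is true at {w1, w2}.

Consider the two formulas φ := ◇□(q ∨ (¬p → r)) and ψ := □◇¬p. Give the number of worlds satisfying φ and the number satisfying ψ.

For ◇□(q ∨ (¬p → r)):
w0: successors {w1}; □(q ∨ (¬p → r)) there: w1:T. ✓
w1: no successors, so ◇□(q ∨ (¬p → r)) fails. ✗
w2: no successors, so ◇□(q ∨ (¬p → r)) fails. ✗
— 1 world.
For □◇¬p:
w0: successors {w1}; ◇¬p there: w1:F. ✗
w1: no successors, so □◇¬p holds vacuously. ✓
w2: no successors, so □◇¬p holds vacuously. ✓
— 2 worlds.

1 and 2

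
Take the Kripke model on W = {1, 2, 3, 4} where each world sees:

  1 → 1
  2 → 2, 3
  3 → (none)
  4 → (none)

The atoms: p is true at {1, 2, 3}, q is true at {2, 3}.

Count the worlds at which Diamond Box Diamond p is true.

2

1: successors {1}; Box Diamond p there: 1:T. ✓
2: successors {2, 3}; Box Diamond p there: 2:F, 3:T. ✓
3: no successors, so Diamond Box Diamond p fails. ✗
4: no successors, so Diamond Box Diamond p fails. ✗
Satisfying worlds: {1, 2}.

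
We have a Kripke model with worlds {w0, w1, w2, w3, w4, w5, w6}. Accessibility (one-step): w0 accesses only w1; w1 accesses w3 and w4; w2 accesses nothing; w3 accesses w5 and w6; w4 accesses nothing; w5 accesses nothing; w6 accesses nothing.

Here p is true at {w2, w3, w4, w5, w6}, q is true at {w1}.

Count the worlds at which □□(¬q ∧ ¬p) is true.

w0: successors {w1}; □(¬q ∧ ¬p) there: w1:F. ✗
w1: successors {w3, w4}; □(¬q ∧ ¬p) there: w3:F, w4:T. ✗
w2: no successors, so □□(¬q ∧ ¬p) holds vacuously. ✓
w3: successors {w5, w6}; □(¬q ∧ ¬p) there: w5:T, w6:T. ✓
w4: no successors, so □□(¬q ∧ ¬p) holds vacuously. ✓
w5: no successors, so □□(¬q ∧ ¬p) holds vacuously. ✓
w6: no successors, so □□(¬q ∧ ¬p) holds vacuously. ✓
Satisfying worlds: {w2, w3, w4, w5, w6}.

5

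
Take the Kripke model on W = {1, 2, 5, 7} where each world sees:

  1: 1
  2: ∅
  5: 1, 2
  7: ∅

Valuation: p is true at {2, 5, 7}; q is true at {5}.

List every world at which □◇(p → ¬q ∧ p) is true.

1: successors {1}; ◇(p → ¬q ∧ p) there: 1:T. ✓
2: no successors, so □◇(p → ¬q ∧ p) holds vacuously. ✓
5: successors {1, 2}; ◇(p → ¬q ∧ p) there: 1:T, 2:F. ✗
7: no successors, so □◇(p → ¬q ∧ p) holds vacuously. ✓

{1, 2, 7}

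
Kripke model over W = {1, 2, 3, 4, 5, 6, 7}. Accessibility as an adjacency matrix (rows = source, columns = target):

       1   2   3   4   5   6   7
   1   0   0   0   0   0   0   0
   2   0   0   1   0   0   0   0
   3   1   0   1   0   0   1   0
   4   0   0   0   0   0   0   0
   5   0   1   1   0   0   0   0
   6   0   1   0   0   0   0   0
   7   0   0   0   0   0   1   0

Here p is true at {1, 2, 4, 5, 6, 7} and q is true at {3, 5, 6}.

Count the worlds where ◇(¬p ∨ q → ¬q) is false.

1: no successors, so ◇(¬p ∨ q → ¬q) fails. ✗
2: successors {3}; ¬p ∨ q → ¬q there: 3:F. ✗
3: successors {1, 3, 6}; ¬p ∨ q → ¬q there: 1:T, 3:F, 6:F. ✓
4: no successors, so ◇(¬p ∨ q → ¬q) fails. ✗
5: successors {2, 3}; ¬p ∨ q → ¬q there: 2:T, 3:F. ✓
6: successors {2}; ¬p ∨ q → ¬q there: 2:T. ✓
7: successors {6}; ¬p ∨ q → ¬q there: 6:F. ✗
Satisfying worlds: {3, 5, 6}.
So ◇(¬p ∨ q → ¬q) fails at the other 4 worlds.

4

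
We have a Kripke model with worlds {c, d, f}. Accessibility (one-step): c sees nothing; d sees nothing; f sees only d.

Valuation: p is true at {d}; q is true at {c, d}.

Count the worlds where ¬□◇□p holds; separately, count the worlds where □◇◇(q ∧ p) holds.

For ¬□◇□p:
c: □◇□p is T. ✗
d: □◇□p is T. ✗
f: □◇□p is F. ✓
— 1 world.
For □◇◇(q ∧ p):
c: no successors, so □◇◇(q ∧ p) holds vacuously. ✓
d: no successors, so □◇◇(q ∧ p) holds vacuously. ✓
f: successors {d}; ◇◇(q ∧ p) there: d:F. ✗
— 2 worlds.

1 and 2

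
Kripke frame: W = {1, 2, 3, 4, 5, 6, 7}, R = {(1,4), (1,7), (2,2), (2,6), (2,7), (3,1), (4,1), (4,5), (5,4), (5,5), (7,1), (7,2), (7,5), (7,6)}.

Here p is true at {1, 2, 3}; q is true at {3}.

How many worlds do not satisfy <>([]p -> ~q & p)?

1: successors {4, 7}; []p -> ~q & p there: 4:T, 7:T. ✓
2: successors {2, 6, 7}; []p -> ~q & p there: 2:T, 6:F, 7:T. ✓
3: successors {1}; []p -> ~q & p there: 1:T. ✓
4: successors {1, 5}; []p -> ~q & p there: 1:T, 5:T. ✓
5: successors {4, 5}; []p -> ~q & p there: 4:T, 5:T. ✓
6: no successors, so <>([]p -> ~q & p) fails. ✗
7: successors {1, 2, 5, 6}; []p -> ~q & p there: 1:T, 2:T, 5:T, 6:F. ✓
Satisfying worlds: {1, 2, 3, 4, 5, 7}.
So <>([]p -> ~q & p) fails at the other 1 world.

1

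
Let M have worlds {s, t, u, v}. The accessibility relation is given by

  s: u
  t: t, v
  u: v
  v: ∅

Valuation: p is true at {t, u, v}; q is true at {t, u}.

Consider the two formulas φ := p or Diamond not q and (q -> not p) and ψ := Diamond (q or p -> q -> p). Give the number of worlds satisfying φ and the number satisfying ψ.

3 and 3

For p or Diamond not q and (q -> not p):
s: p is F, Diamond not q and (q -> not p) is F. ✗
t: p is T, Diamond not q and (q -> not p) is F. ✓
u: p is T, Diamond not q and (q -> not p) is F. ✓
v: p is T, Diamond not q and (q -> not p) is F. ✓
— 3 worlds.
For Diamond (q or p -> q -> p):
s: successors {u}; q or p -> q -> p there: u:T. ✓
t: successors {t, v}; q or p -> q -> p there: t:T, v:T. ✓
u: successors {v}; q or p -> q -> p there: v:T. ✓
v: no successors, so Diamond (q or p -> q -> p) fails. ✗
— 3 worlds.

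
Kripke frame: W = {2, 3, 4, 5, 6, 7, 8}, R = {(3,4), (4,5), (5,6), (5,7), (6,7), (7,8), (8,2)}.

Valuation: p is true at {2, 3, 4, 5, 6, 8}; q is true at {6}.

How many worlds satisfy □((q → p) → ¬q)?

2: no successors, so □((q → p) → ¬q) holds vacuously. ✓
3: successors {4}; (q → p) → ¬q there: 4:T. ✓
4: successors {5}; (q → p) → ¬q there: 5:T. ✓
5: successors {6, 7}; (q → p) → ¬q there: 6:F, 7:T. ✗
6: successors {7}; (q → p) → ¬q there: 7:T. ✓
7: successors {8}; (q → p) → ¬q there: 8:T. ✓
8: successors {2}; (q → p) → ¬q there: 2:T. ✓
Satisfying worlds: {2, 3, 4, 6, 7, 8}.

6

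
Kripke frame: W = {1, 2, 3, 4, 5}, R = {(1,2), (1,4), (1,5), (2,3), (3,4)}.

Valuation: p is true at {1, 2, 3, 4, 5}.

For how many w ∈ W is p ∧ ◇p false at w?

2

1: p is T, ◇p is T. ✓
2: p is T, ◇p is T. ✓
3: p is T, ◇p is T. ✓
4: p is T, ◇p is F. ✗
5: p is T, ◇p is F. ✗
Satisfying worlds: {1, 2, 3}.
So p ∧ ◇p fails at the other 2 worlds.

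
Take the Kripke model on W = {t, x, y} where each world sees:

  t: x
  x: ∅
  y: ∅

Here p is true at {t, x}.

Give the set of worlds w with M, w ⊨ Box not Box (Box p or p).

t: successors {x}; not Box (Box p or p) there: x:F. ✗
x: no successors, so Box not Box (Box p or p) holds vacuously. ✓
y: no successors, so Box not Box (Box p or p) holds vacuously. ✓

{x, y}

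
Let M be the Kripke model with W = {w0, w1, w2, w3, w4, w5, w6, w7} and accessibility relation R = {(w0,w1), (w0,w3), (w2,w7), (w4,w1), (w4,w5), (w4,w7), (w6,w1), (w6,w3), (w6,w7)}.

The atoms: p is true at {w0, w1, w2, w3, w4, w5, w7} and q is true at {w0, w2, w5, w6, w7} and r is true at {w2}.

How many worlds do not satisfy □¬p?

w0: successors {w1, w3}; ¬p there: w1:F, w3:F. ✗
w1: no successors, so □¬p holds vacuously. ✓
w2: successors {w7}; ¬p there: w7:F. ✗
w3: no successors, so □¬p holds vacuously. ✓
w4: successors {w1, w5, w7}; ¬p there: w1:F, w5:F, w7:F. ✗
w5: no successors, so □¬p holds vacuously. ✓
w6: successors {w1, w3, w7}; ¬p there: w1:F, w3:F, w7:F. ✗
w7: no successors, so □¬p holds vacuously. ✓
Satisfying worlds: {w1, w3, w5, w7}.
So □¬p fails at the other 4 worlds.

4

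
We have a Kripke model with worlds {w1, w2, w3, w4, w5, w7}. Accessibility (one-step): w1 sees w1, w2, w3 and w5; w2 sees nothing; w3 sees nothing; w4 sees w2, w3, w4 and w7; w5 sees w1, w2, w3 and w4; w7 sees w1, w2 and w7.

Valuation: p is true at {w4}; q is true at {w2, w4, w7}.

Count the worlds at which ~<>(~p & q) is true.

2

w1: <>(~p & q) is T. ✗
w2: <>(~p & q) is F. ✓
w3: <>(~p & q) is F. ✓
w4: <>(~p & q) is T. ✗
w5: <>(~p & q) is T. ✗
w7: <>(~p & q) is T. ✗
Satisfying worlds: {w2, w3}.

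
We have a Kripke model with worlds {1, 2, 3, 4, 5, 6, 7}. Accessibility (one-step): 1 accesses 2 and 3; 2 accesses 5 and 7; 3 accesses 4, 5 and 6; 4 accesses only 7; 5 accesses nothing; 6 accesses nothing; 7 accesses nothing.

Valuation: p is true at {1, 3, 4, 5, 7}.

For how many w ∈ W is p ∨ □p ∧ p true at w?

1: p is T, □p ∧ p is F. ✓
2: p is F, □p ∧ p is F. ✗
3: p is T, □p ∧ p is F. ✓
4: p is T, □p ∧ p is T. ✓
5: p is T, □p ∧ p is T. ✓
6: p is F, □p ∧ p is F. ✗
7: p is T, □p ∧ p is T. ✓
Satisfying worlds: {1, 3, 4, 5, 7}.

5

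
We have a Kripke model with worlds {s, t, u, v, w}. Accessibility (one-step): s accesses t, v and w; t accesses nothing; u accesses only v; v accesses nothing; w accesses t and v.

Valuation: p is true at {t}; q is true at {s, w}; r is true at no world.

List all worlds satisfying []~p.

s: successors {t, v, w}; ~p there: t:F, v:T, w:T. ✗
t: no successors, so []~p holds vacuously. ✓
u: successors {v}; ~p there: v:T. ✓
v: no successors, so []~p holds vacuously. ✓
w: successors {t, v}; ~p there: t:F, v:T. ✗

{t, u, v}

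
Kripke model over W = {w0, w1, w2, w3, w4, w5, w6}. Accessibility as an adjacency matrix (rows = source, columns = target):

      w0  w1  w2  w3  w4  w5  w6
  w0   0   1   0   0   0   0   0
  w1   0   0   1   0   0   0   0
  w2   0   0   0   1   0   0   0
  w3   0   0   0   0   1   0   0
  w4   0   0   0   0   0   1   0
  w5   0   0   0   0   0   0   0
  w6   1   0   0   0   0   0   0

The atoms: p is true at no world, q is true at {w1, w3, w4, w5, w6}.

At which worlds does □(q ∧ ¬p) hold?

{w0, w2, w3, w4, w5}

w0: successors {w1}; q ∧ ¬p there: w1:T. ✓
w1: successors {w2}; q ∧ ¬p there: w2:F. ✗
w2: successors {w3}; q ∧ ¬p there: w3:T. ✓
w3: successors {w4}; q ∧ ¬p there: w4:T. ✓
w4: successors {w5}; q ∧ ¬p there: w5:T. ✓
w5: no successors, so □(q ∧ ¬p) holds vacuously. ✓
w6: successors {w0}; q ∧ ¬p there: w0:F. ✗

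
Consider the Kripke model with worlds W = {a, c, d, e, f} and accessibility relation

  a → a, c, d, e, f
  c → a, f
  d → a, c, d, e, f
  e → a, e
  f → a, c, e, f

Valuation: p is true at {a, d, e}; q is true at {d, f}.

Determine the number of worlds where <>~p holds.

a: successors {a, c, d, e, f}; ~p there: a:F, c:T, d:F, e:F, f:T. ✓
c: successors {a, f}; ~p there: a:F, f:T. ✓
d: successors {a, c, d, e, f}; ~p there: a:F, c:T, d:F, e:F, f:T. ✓
e: successors {a, e}; ~p there: a:F, e:F. ✗
f: successors {a, c, e, f}; ~p there: a:F, c:T, e:F, f:T. ✓
Satisfying worlds: {a, c, d, f}.

4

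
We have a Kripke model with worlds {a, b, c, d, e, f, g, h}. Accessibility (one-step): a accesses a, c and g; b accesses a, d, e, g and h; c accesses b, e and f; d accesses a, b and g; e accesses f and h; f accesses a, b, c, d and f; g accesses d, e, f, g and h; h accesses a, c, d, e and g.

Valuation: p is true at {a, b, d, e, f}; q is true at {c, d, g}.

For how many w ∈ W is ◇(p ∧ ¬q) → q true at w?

3

a: ◇(p ∧ ¬q) is T, q is F. ✗
b: ◇(p ∧ ¬q) is T, q is F. ✗
c: ◇(p ∧ ¬q) is T, q is T. ✓
d: ◇(p ∧ ¬q) is T, q is T. ✓
e: ◇(p ∧ ¬q) is T, q is F. ✗
f: ◇(p ∧ ¬q) is T, q is F. ✗
g: ◇(p ∧ ¬q) is T, q is T. ✓
h: ◇(p ∧ ¬q) is T, q is F. ✗
Satisfying worlds: {c, d, g}.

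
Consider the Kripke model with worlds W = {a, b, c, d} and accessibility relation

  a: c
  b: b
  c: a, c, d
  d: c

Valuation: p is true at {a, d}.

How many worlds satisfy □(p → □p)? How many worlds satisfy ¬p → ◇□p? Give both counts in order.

For □(p → □p):
a: successors {c}; p → □p there: c:T. ✓
b: successors {b}; p → □p there: b:T. ✓
c: successors {a, c, d}; p → □p there: a:F, c:T, d:F. ✗
d: successors {c}; p → □p there: c:T. ✓
— 3 worlds.
For ¬p → ◇□p:
a: ¬p is F, ◇□p is F. ✓
b: ¬p is T, ◇□p is F. ✗
c: ¬p is T, ◇□p is F. ✗
d: ¬p is F, ◇□p is F. ✓
— 2 worlds.

3 and 2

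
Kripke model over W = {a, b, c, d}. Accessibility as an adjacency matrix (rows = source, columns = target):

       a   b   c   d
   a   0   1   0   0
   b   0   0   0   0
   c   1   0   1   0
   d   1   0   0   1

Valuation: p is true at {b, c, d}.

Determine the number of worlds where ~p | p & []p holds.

2

a: ~p is T, p & []p is F. ✓
b: ~p is F, p & []p is T. ✓
c: ~p is F, p & []p is F. ✗
d: ~p is F, p & []p is F. ✗
Satisfying worlds: {a, b}.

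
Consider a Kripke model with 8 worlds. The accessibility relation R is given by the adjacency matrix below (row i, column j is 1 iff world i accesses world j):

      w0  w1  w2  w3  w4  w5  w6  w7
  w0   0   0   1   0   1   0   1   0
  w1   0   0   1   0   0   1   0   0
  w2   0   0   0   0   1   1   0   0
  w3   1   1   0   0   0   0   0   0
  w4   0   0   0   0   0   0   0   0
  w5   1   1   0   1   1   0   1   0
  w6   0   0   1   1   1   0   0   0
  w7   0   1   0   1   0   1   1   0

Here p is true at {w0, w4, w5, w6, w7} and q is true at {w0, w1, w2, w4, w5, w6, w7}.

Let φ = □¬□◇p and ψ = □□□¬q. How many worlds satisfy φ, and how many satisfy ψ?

For □¬□◇p:
w0: successors {w2, w4, w6}; ¬□◇p there: w2:T, w4:F, w6:T. ✗
w1: successors {w2, w5}; ¬□◇p there: w2:T, w5:T. ✓
w2: successors {w4, w5}; ¬□◇p there: w4:F, w5:T. ✗
w3: successors {w0, w1}; ¬□◇p there: w0:T, w1:F. ✗
w4: no successors, so □¬□◇p holds vacuously. ✓
w5: successors {w0, w1, w3, w4, w6}; ¬□◇p there: w0:T, w1:F, w3:F, w4:F, w6:T. ✗
w6: successors {w2, w3, w4}; ¬□◇p there: w2:T, w3:F, w4:F. ✗
w7: successors {w1, w3, w5, w6}; ¬□◇p there: w1:F, w3:F, w5:T, w6:T. ✗
— 2 worlds.
For □□□¬q:
w0: successors {w2, w4, w6}; □□¬q there: w2:F, w4:T, w6:F. ✗
w1: successors {w2, w5}; □□¬q there: w2:F, w5:F. ✗
w2: successors {w4, w5}; □□¬q there: w4:T, w5:F. ✗
w3: successors {w0, w1}; □□¬q there: w0:F, w1:F. ✗
w4: no successors, so □□□¬q holds vacuously. ✓
w5: successors {w0, w1, w3, w4, w6}; □□¬q there: w0:F, w1:F, w3:F, w4:T, w6:F. ✗
w6: successors {w2, w3, w4}; □□¬q there: w2:F, w3:F, w4:T. ✗
w7: successors {w1, w3, w5, w6}; □□¬q there: w1:F, w3:F, w5:F, w6:F. ✗
— 1 world.

2 and 1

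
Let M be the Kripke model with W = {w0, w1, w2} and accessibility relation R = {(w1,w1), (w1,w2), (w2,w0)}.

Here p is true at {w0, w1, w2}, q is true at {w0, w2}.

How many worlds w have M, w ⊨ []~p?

1

w0: no successors, so []~p holds vacuously. ✓
w1: successors {w1, w2}; ~p there: w1:F, w2:F. ✗
w2: successors {w0}; ~p there: w0:F. ✗
Satisfying worlds: {w0}.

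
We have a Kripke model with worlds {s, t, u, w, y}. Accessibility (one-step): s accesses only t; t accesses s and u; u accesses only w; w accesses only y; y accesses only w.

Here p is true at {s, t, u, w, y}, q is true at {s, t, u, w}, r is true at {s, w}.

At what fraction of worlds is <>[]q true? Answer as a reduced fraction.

s: successors {t}; []q there: t:T. ✓
t: successors {s, u}; []q there: s:T, u:T. ✓
u: successors {w}; []q there: w:F. ✗
w: successors {y}; []q there: y:T. ✓
y: successors {w}; []q there: w:F. ✗
That's 3 of 5 worlds, so 3/5.

3/5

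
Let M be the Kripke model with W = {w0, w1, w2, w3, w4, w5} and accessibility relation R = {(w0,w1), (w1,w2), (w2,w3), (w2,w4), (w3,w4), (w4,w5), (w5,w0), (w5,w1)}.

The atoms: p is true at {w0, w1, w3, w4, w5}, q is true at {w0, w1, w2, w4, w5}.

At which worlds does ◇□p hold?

w0: successors {w1}; □p there: w1:F. ✗
w1: successors {w2}; □p there: w2:T. ✓
w2: successors {w3, w4}; □p there: w3:T, w4:T. ✓
w3: successors {w4}; □p there: w4:T. ✓
w4: successors {w5}; □p there: w5:T. ✓
w5: successors {w0, w1}; □p there: w0:T, w1:F. ✓

{w1, w2, w3, w4, w5}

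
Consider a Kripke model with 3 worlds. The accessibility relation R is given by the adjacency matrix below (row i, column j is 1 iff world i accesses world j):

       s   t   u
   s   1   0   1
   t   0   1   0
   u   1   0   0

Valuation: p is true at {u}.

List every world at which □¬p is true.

s: successors {s, u}; ¬p there: s:T, u:F. ✗
t: successors {t}; ¬p there: t:T. ✓
u: successors {s}; ¬p there: s:T. ✓

{t, u}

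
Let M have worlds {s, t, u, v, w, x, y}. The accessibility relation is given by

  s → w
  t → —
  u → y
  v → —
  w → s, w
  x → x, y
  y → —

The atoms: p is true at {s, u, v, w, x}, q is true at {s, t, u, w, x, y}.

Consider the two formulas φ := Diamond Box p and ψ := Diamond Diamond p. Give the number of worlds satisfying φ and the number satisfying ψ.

For Diamond Box p:
s: successors {w}; Box p there: w:T. ✓
t: no successors, so Diamond Box p fails. ✗
u: successors {y}; Box p there: y:T. ✓
v: no successors, so Diamond Box p fails. ✗
w: successors {s, w}; Box p there: s:T, w:T. ✓
x: successors {x, y}; Box p there: x:F, y:T. ✓
y: no successors, so Diamond Box p fails. ✗
— 4 worlds.
For Diamond Diamond p:
s: successors {w}; Diamond p there: w:T. ✓
t: no successors, so Diamond Diamond p fails. ✗
u: successors {y}; Diamond p there: y:F. ✗
v: no successors, so Diamond Diamond p fails. ✗
w: successors {s, w}; Diamond p there: s:T, w:T. ✓
x: successors {x, y}; Diamond p there: x:T, y:F. ✓
y: no successors, so Diamond Diamond p fails. ✗
— 3 worlds.

4 and 3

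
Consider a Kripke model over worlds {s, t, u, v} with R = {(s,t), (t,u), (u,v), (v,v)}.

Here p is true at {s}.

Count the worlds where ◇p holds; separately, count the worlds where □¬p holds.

For ◇p:
s: successors {t}; p there: t:F. ✗
t: successors {u}; p there: u:F. ✗
u: successors {v}; p there: v:F. ✗
v: successors {v}; p there: v:F. ✗
— 0 worlds.
For □¬p:
s: successors {t}; ¬p there: t:T. ✓
t: successors {u}; ¬p there: u:T. ✓
u: successors {v}; ¬p there: v:T. ✓
v: successors {v}; ¬p there: v:T. ✓
— 4 worlds.

0 and 4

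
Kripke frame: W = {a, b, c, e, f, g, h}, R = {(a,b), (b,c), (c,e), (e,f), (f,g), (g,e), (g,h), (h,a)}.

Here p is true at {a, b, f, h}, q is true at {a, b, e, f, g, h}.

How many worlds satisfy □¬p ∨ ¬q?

3

a: □¬p is F, ¬q is F. ✗
b: □¬p is T, ¬q is F. ✓
c: □¬p is T, ¬q is T. ✓
e: □¬p is F, ¬q is F. ✗
f: □¬p is T, ¬q is F. ✓
g: □¬p is F, ¬q is F. ✗
h: □¬p is F, ¬q is F. ✗
Satisfying worlds: {b, c, f}.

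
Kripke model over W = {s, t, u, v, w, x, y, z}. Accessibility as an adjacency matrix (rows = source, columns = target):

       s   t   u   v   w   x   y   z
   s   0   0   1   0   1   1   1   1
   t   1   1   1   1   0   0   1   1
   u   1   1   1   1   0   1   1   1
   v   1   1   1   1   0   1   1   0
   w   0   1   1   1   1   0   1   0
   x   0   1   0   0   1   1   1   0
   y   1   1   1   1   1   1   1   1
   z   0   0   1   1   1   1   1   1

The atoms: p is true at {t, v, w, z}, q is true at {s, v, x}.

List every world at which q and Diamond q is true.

{s, v, x}

s: q is T, Diamond q is T. ✓
t: q is F, Diamond q is T. ✗
u: q is F, Diamond q is T. ✗
v: q is T, Diamond q is T. ✓
w: q is F, Diamond q is T. ✗
x: q is T, Diamond q is T. ✓
y: q is F, Diamond q is T. ✗
z: q is F, Diamond q is T. ✗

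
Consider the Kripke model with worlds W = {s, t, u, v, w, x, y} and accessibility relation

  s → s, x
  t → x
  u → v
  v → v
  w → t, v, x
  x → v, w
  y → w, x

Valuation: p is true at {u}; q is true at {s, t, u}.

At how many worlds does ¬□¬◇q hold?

3

s: □¬◇q is F. ✓
t: □¬◇q is T. ✗
u: □¬◇q is T. ✗
v: □¬◇q is T. ✗
w: □¬◇q is T. ✗
x: □¬◇q is F. ✓
y: □¬◇q is F. ✓
Satisfying worlds: {s, x, y}.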